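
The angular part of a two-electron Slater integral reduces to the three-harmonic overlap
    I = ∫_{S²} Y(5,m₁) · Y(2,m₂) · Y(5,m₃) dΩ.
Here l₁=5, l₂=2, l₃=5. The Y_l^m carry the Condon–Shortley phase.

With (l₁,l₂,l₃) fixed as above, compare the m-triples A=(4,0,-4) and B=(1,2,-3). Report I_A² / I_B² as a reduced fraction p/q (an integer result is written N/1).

Shared (l₁,l₂,l₃)=(5,2,5): N and (l;000)² cancel in I_A²/I_B².
A: Δ = 2!·8!·2!/13! = 1/38610; Racah Σ t=0..1: t=0:+1/20160 t=1:−1/40320 = 1/40320; ⇒ 3j(5 2 5; 4 0 -4)² = 6/715, sgn -1
B: Δ = 2!·8!·2!/13! = 1/38610; Racah Σ t=2..2: t=2:+1/5760 = 1/5760; ⇒ 3j(5 2 5; 1 2 -3)² = 56/2145, sgn +1
I_A²/I_B² = (6/715)/(56/2145) = 9/28

9/28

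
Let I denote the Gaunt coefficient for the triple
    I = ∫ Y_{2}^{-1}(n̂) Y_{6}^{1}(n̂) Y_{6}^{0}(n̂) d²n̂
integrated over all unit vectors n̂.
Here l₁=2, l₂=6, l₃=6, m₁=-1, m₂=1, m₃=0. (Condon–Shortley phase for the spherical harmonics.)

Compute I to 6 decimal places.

m-sum 0 ✓  L=14 even ✓  4≤6≤8 ✓
Π(2lᵢ+1) = 5×13×13 = 845
triangle coeff Δ(2,6,6) = 1/90090
Σ_t [0,2]: t=0:+1/69120 t=1:−1/14400 t=2:+1/69120 = -7/172800
(3j)²=14/715 [(2 6 6; 0 0 0)], sign=-1
Σ_t [1,2]: t=1:−1/34560 t=2:+1/28800 = 1/172800
(3j)²=1/1430 [(2 6 6; -1 1 0)], sign=+1
⇒ 4πI² = 7/605
I = (-1)√(7/605/(4π)) = -0.03034355

-0.030344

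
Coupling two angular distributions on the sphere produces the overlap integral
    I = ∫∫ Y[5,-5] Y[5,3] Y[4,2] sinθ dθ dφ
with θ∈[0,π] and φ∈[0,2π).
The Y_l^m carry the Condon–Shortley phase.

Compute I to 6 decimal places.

Rules hold: Σm=0, L=14 even, 0≤4≤10.
N = 11·11·9 = 1089
Δ = 6!·4!·4!/15! = 1/3153150
Racah Σ t=1..5: t=1:−1/69120 t=2:+1/1728 t=3:−1/576 t=4:+1/1728 t=5:−1/69120 = -7/11520
⇒ 3j(5 5 4; 0 0 0)² = 2/143, sgn -1
Racah Σ t=6..6: t=6:+1/69120 = 1/69120
⇒ 3j(5 5 4; -5 3 2)² = 4/143, sgn +1
4πI² = N·(3j₀)²·(3jₘ)² = 72/169
I = -1·√(0.426036/4π) = -0.18412721

-0.184127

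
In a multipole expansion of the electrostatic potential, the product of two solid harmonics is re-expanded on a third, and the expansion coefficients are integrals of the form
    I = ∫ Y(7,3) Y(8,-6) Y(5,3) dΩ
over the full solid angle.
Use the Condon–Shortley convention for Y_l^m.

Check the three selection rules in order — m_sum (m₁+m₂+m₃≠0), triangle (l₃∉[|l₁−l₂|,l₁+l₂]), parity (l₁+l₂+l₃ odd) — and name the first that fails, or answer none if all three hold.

Σmᵢ = 0  ✓
l₃∈[|l₁−l₂|,l₁+l₂]=[1,15], have l₃=5  ✓
Σlᵢ = 20 ⇒ even  ✓

none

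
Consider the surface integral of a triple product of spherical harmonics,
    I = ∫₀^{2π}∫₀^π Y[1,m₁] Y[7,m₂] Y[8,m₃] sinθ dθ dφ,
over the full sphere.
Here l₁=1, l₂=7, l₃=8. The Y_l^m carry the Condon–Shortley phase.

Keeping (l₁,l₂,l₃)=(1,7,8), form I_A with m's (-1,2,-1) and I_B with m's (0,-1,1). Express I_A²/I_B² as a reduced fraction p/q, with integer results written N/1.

Shared (l₁,l₂,l₃)=(1,7,8): N and (l;000)² cancel in I_A²/I_B².
A: Δ = 0!·2!·14!/17! = 1/2040; Racah Σ t=0..0: t=0:+1/87091200 = 1/87091200; ⇒ 3j(1 7 8; -1 2 -1)² = 7/680, sgn -1
B: Δ = 0!·2!·14!/17! = 1/2040; Racah Σ t=0..0: t=0:+1/29030400 = 1/29030400; ⇒ 3j(1 7 8; 0 -1 1)² = 21/680, sgn -1
I_A²/I_B² = (7/680)/(21/680) = 1/3

1/3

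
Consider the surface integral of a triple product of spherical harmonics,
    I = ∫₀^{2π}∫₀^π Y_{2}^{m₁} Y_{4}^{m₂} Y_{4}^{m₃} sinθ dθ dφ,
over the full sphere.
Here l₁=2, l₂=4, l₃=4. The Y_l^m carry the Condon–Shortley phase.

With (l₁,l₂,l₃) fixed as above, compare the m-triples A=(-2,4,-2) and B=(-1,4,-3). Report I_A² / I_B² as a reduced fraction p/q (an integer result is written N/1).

2/7

Same 2,4,4: normalisation and zero-m 3j drop out of the ratio.
A: Δ: 2! 2! 6! / 11! → 1/13860; sum: t=2:+1/2880 = 1/2880; 3j²(2 4 4; -2 4 -2) = Δ·Π!·Σ² = 2/165  (sign +1)
B: Δ: 2! 2! 6! / 11! → 1/13860; sum: t=2:+1/1440 = 1/1440; 3j²(2 4 4; -1 4 -3) = Δ·Π!·Σ² = 7/165  (sign -1)
I_A²/I_B² = (2/165)/(7/165) = 2/7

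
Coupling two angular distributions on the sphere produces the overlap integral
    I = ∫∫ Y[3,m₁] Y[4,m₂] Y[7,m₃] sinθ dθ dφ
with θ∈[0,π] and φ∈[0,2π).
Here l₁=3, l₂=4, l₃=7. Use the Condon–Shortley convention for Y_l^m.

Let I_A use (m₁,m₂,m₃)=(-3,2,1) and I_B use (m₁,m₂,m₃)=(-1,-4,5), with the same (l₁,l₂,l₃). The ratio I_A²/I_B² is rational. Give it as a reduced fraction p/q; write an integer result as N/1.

Shared (l₁,l₂,l₃)=(3,4,7): N and (l;000)² cancel in I_A²/I_B².
A: Δ = 0!·6!·8!/15! = 1/45045; Racah Σ t=0..0: t=0:+1/1036800 = 1/1036800; ⇒ 3j(3 4 7; -3 2 1)² = 4/6435, sgn +1
B: Δ = 0!·6!·8!/15! = 1/45045; Racah Σ t=0..0: t=0:+1/1935360 = 1/1935360; ⇒ 3j(3 4 7; -1 -4 5)² = 1/91, sgn +1
I_A²/I_B² = (4/6435)/(1/91) = 28/495

28/495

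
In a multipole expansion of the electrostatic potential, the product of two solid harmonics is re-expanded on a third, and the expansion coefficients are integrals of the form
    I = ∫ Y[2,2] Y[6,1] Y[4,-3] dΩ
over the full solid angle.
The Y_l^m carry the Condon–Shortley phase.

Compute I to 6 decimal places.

-0.035563

Checks pass: Σm=0; 12 even; l₃=4∈[4,8].
(2·2+1)(2·6+1)(2·4+1) = 585
Δ: 4! 0! 8! / 13! → 1/6435
sum: t=2:+1/2304 = 1/2304
3j²(2 6 4; 0 0 0) = Δ·Π!·Σ² = 5/143  (sign +1)
sum: t=0:+1/120960 = 1/120960
3j²(2 6 4; 2 1 -3) = Δ·Π!·Σ² = 1/1287  (sign -1)
combine: 4πI² = 585·5/143·1/1287 = 25/1573
take √, sign -1: I = -0.03556319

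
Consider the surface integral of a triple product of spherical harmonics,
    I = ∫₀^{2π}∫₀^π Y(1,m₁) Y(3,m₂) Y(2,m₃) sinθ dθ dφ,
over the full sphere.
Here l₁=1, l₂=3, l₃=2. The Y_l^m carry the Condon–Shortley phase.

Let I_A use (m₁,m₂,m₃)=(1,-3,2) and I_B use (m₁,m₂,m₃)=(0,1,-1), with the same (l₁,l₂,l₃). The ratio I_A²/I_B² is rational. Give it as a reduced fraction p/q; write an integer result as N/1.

l's match ⇒ only the (l;m) 3-j factors differ between A and B.
A: triangle coeff Δ(1,3,2) = 1/105; Σ_t [0,0]: t=0:+1/48 = 1/48; (3j)²=1/7 [(1 3 2; 1 -3 2)], sign=+1
B: triangle coeff Δ(1,3,2) = 1/105; Σ_t [1,1]: t=1:−1/6 = -1/6; (3j)²=8/105 [(1 3 2; 0 1 -1)], sign=+1
I_A²/I_B² = (1/7)/(8/105) = 15/8

15/8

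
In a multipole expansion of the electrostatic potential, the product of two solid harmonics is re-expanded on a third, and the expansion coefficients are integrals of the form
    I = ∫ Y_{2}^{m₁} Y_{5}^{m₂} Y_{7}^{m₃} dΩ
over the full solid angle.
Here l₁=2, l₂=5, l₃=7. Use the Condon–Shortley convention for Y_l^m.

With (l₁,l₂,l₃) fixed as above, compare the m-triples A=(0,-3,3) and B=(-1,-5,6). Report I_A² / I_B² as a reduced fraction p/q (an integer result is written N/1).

l's match ⇒ only the (l;m) 3-j factors differ between A and B.
A: triangle coeff Δ(2,5,7) = 1/15015; Σ_t [0,0]: t=0:+1/322560 = 1/322560; (3j)²=18/1001 [(2 5 7; 0 -3 3)], sign=+1
B: triangle coeff Δ(2,5,7) = 1/15015; Σ_t [0,0]: t=0:+1/21772800 = 1/21772800; (3j)²=2/105 [(2 5 7; -1 -5 6)], sign=-1
I_A²/I_B² = (18/1001)/(2/105) = 135/143

135/143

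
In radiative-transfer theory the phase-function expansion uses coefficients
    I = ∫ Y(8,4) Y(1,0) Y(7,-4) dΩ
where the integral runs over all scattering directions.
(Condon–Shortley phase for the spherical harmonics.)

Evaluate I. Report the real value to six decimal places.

m-sum 0 ✓  L=16 even ✓  7≤7≤9 ✓
Π(2lᵢ+1) = 17×3×15 = 765
triangle coeff Δ(8,1,7) = 1/2040
Σ_t [1,1]: t=1:−1/25401600 = -1/25401600
(3j)²=8/255 [(8 1 7; 0 0 0)], sign=+1
Σ_t [1,1]: t=1:−1/239500800 = -1/239500800
(3j)²=2/85 [(8 1 7; 4 0 -4)], sign=+1
⇒ 4πI² = 48/85
I = (+1)√(48/85/(4π)) = 0.21198553

0.211986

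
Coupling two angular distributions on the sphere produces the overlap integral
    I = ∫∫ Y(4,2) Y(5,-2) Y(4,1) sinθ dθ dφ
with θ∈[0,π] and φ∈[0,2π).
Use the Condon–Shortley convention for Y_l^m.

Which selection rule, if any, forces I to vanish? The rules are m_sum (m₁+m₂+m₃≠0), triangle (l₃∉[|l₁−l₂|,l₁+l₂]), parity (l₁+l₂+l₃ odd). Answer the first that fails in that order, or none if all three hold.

m_sum

Σmᵢ = 1  ✗
l₃∈[|l₁−l₂|,l₁+l₂]=[1,9], have l₃=4
Σlᵢ = 13 ⇒ odd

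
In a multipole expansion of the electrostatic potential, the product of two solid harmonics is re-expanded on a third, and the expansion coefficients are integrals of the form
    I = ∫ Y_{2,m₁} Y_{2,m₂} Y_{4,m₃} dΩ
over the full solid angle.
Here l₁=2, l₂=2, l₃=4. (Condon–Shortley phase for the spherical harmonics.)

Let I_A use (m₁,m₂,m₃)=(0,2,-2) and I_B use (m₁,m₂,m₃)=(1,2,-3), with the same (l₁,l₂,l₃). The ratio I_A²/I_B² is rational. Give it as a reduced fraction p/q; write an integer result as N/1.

3/7

Same 2,2,4: normalisation and zero-m 3j drop out of the ratio.
A: Δ: 0! 4! 4! / 9! → 1/630; sum: t=0:+1/96 = 1/96; 3j²(2 2 4; 0 2 -2) = Δ·Π!·Σ² = 1/42  (sign +1)
B: Δ: 0! 4! 4! / 9! → 1/630; sum: t=0:+1/144 = 1/144; 3j²(2 2 4; 1 2 -3) = Δ·Π!·Σ² = 1/18  (sign -1)
I_A²/I_B² = (1/42)/(1/18) = 3/7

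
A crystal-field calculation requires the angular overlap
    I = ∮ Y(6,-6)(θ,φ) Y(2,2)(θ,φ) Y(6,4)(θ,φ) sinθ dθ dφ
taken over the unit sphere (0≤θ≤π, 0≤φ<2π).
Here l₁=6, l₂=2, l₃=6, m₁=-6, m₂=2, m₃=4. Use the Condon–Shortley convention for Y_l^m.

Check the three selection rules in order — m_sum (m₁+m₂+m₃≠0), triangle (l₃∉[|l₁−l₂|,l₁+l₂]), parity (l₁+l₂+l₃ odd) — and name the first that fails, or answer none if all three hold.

none

m₁+m₂+m₃ = -6 + 2 + 4 = 0  ✓
triangle: |6−2|=4 ≤ l₃=6 ≤ 6+2=8  ✓
parity: l₁+l₂+l₃ = 14 is even  ✓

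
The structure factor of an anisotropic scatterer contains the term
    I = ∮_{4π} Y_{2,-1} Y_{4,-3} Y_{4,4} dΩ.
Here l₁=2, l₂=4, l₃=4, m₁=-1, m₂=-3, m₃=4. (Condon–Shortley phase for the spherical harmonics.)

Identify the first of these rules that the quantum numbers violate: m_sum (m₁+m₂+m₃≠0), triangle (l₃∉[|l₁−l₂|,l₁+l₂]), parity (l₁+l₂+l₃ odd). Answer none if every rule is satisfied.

none

m₁+m₂+m₃ = -1 − 3 + 4 = 0  ✓
triangle: |2−4|=2 ≤ l₃=4 ≤ 2+4=6  ✓
parity: l₁+l₂+l₃ = 10 is even  ✓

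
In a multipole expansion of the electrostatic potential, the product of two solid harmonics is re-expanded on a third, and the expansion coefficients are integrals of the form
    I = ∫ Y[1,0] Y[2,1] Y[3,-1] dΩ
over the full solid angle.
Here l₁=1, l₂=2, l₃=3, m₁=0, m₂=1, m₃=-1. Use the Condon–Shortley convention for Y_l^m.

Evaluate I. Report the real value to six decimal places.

-0.233597

Rules hold: Σm=0, L=6 even, 1≤3≤3.
N = 3·5·7 = 105
Δ = 0!·2!·4!/7! = 1/105
Racah Σ t=0..0: t=0:+1/4 = 1/4
⇒ 3j(1 2 3; 0 0 0)² = 3/35, sgn -1
Racah Σ t=0..0: t=0:+1/6 = 1/6
⇒ 3j(1 2 3; 0 1 -1)² = 8/105, sgn +1
4πI² = N·(3j₀)²·(3jₘ)² = 24/35
I = -1·√(0.685714/4π) = -0.23359668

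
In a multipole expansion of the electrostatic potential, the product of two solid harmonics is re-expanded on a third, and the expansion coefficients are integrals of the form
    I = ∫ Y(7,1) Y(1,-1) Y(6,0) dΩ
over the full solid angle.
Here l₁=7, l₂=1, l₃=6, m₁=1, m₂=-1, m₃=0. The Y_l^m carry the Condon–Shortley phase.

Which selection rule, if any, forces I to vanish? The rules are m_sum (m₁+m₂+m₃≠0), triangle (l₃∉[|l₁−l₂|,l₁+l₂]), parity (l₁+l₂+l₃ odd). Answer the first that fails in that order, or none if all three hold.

none

Σmᵢ = 0  ✓
l₃∈[|l₁−l₂|,l₁+l₂]=[6,8], have l₃=6  ✓
Σlᵢ = 14 ⇒ even  ✓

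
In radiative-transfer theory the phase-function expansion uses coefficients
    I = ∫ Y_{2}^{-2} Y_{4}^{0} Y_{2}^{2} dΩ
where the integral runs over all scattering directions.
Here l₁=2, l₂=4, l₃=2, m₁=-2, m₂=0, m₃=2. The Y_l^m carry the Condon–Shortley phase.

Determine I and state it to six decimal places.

0.040299

Rules hold: Σm=0, L=8 even, 2≤2≤6.
N = 5·9·5 = 225
Δ = 4!·0!·4!/9! = 1/630
Racah Σ t=2..2: t=2:+1/16 = 1/16
⇒ 3j(2 4 2; 0 0 0)² = 2/35, sgn +1
Racah Σ t=4..4: t=4:+1/576 = 1/576
⇒ 3j(2 4 2; -2 0 2)² = 1/630, sgn +1
4πI² = N·(3j₀)²·(3jₘ)² = 1/49
I = +1·√(0.0204082/4π) = 0.04029926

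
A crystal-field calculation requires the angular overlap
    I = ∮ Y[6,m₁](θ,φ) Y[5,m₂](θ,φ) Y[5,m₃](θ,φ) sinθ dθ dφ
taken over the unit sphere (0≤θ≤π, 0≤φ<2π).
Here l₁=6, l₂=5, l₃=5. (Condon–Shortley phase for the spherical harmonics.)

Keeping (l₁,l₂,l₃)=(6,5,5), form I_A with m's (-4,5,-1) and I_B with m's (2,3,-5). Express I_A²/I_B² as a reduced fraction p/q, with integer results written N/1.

45/28

Shared (l₁,l₂,l₃)=(6,5,5): N and (l;000)² cancel in I_A²/I_B².
A: Δ = 6!·6!·4!/17! = 1/28588560; Racah Σ t=6..6: t=6:+1/829440 = 1/829440; ⇒ 3j(6 5 5; -4 5 -1)² = 225/9724, sgn +1
B: Δ = 6!·6!·4!/17! = 1/28588560; Racah Σ t=4..4: t=4:+1/829440 = 1/829440; ⇒ 3j(6 5 5; 2 3 -5)² = 35/2431, sgn +1
I_A²/I_B² = (225/9724)/(35/2431) = 45/28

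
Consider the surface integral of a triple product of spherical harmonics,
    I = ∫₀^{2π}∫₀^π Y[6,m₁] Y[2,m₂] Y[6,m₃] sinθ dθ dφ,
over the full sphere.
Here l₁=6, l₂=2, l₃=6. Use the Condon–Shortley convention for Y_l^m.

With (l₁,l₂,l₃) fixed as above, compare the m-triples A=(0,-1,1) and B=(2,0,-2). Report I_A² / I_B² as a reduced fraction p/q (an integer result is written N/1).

Same 6,2,6: normalisation and zero-m 3j drop out of the ratio.
A: Δ: 2! 10! 2! / 15! → 1/90090; sum: t=0:+1/34560 t=1:−1/28800 = -1/172800; 3j²(6 2 6; 0 -1 1) = Δ·Π!·Σ² = 1/1430  (sign +1)
B: Δ: 2! 10! 2! / 15! → 1/90090; sum: t=0:+1/69120 t=1:−1/30240 t=2:+1/322560 = -1/64512; 3j²(6 2 6; 2 0 -2) = Δ·Π!·Σ² = 10/1001  (sign -1)
I_A²/I_B² = (1/1430)/(10/1001) = 7/100

7/100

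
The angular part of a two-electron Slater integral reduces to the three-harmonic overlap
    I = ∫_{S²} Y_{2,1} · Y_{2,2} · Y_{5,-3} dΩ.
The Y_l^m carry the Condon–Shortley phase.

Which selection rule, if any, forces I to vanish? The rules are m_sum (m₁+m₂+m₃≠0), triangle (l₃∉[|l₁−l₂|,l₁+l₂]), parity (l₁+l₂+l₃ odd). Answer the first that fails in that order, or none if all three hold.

azimuthal sum: 1 + 2 − 3 = 0  ✓
0 ≤ 5 ≤ 4 (triangle on l)  ✗
L = 2 + 2 + 5 = 9 (odd)

triangle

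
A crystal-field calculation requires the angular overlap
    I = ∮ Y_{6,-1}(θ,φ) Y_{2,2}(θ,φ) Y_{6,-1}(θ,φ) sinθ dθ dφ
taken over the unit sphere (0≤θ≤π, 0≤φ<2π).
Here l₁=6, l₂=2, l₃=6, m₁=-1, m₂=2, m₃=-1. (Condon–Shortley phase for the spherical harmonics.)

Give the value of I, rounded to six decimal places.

0.196649

Rules hold: Σm=0, L=14 even, 4≤6≤8.
N = 13·5·13 = 845
Δ = 2!·10!·2!/15! = 1/90090
Racah Σ t=0..2: t=0:+1/69120 t=1:−1/14400 t=2:+1/69120 = -7/172800
⇒ 3j(6 2 6; 0 0 0)² = 14/715, sgn -1
Racah Σ t=2..2: t=2:+1/57600 = 1/57600
⇒ 3j(6 2 6; -1 2 -1)² = 21/715, sgn -1
4πI² = N·(3j₀)²·(3jₘ)² = 294/605
I = +1·√(0.48595/4π) = 0.19664868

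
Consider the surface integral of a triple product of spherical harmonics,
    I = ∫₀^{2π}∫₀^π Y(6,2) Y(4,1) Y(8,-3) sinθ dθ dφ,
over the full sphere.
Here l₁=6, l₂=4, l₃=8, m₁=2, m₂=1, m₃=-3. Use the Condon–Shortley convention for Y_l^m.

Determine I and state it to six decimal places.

-0.137123

Checks pass: Σm=0; 18 even; l₃=8∈[2,10].
(2·6+1)(2·4+1)(2·8+1) = 1989
Δ: 2! 10! 6! / 19! → 1/23279256
sum: t=0:+1/1658880 t=1:−1/518400 t=2:+1/1658880 = -1/1382400
3j²(6 4 8; 0 0 0) = Δ·Π!·Σ² = 504/46189  (sign -1)
sum: t=0:+1/4147200 t=1:−1/1451520 t=2:+1/5806080 = -1/3628800
3j²(6 4 8; 2 1 -3) = Δ·Π!·Σ² = 320/29393  (sign +1)
combine: 4πI² = 1989·504/46189·320/29393 = 207360/877591
take √, sign -1: I = -0.13712337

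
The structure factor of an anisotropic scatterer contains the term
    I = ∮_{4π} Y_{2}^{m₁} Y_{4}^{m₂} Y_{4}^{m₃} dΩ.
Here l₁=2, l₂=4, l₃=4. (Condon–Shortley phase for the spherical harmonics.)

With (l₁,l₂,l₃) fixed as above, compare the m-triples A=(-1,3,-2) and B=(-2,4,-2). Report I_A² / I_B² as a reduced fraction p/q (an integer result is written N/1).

25/8

Shared (l₁,l₂,l₃)=(2,4,4): N and (l;000)² cancel in I_A²/I_B².
A: Δ = 2!·2!·6!/11! = 1/13860; Racah Σ t=1..2: t=1:−1/1440 t=2:+1/240 = 1/288; ⇒ 3j(2 4 4; -1 3 -2)² = 5/132, sgn +1
B: Δ = 2!·2!·6!/11! = 1/13860; Racah Σ t=2..2: t=2:+1/2880 = 1/2880; ⇒ 3j(2 4 4; -2 4 -2)² = 2/165, sgn +1
I_A²/I_B² = (5/132)/(2/165) = 25/8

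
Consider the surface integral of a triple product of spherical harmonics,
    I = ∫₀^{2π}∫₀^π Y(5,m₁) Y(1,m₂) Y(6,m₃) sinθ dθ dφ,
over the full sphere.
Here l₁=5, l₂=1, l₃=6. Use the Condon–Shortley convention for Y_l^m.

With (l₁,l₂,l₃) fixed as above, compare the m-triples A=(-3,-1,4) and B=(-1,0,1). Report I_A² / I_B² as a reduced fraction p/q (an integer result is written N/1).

Shared (l₁,l₂,l₃)=(5,1,6): N and (l;000)² cancel in I_A²/I_B².
A: Δ = 0!·10!·2!/13! = 1/858; Racah Σ t=0..0: t=0:+1/161280 = 1/161280; ⇒ 3j(5 1 6; -3 -1 4)² = 15/286, sgn +1
B: Δ = 0!·10!·2!/13! = 1/858; Racah Σ t=0..0: t=0:+1/17280 = 1/17280; ⇒ 3j(5 1 6; -1 0 1)² = 35/858, sgn -1
I_A²/I_B² = (15/286)/(35/858) = 9/7

9/7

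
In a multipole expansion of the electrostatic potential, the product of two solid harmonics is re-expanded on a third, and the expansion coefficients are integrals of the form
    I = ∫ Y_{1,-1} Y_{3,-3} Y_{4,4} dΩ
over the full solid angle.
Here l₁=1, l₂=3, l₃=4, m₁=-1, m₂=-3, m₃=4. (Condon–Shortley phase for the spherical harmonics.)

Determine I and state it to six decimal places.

m-sum 0 ✓  L=8 even ✓  2≤4≤4 ✓
Π(2lᵢ+1) = 3×7×9 = 189
triangle coeff Δ(1,3,4) = 1/252
Σ_t [0,0]: t=0:+1/36 = 1/36
(3j)²=4/63 [(1 3 4; 0 0 0)], sign=+1
Σ_t [0,0]: t=0:+1/1440 = 1/1440
(3j)²=1/9 [(1 3 4; -1 -3 4)], sign=+1
⇒ 4πI² = 4/3
I = (+1)√(4/3/(4π)) = 0.32573501

0.325735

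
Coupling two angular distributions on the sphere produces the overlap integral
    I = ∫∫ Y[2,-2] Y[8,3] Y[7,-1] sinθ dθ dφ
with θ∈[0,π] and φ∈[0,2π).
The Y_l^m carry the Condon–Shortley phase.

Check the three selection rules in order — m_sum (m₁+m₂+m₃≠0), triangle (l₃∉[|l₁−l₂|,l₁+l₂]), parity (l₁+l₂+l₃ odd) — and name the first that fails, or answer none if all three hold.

Σmᵢ = 0  ✓
l₃∈[|l₁−l₂|,l₁+l₂]=[6,10], have l₃=7  ✓
Σlᵢ = 17 ⇒ odd  ✗

parity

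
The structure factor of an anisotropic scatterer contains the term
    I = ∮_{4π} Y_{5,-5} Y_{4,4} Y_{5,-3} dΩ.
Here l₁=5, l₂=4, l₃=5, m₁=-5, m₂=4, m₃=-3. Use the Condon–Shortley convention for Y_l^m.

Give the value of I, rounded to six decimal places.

0.000000

Σmᵢ = -4 ≠ 0, so the φ-integral vanishes; I = 0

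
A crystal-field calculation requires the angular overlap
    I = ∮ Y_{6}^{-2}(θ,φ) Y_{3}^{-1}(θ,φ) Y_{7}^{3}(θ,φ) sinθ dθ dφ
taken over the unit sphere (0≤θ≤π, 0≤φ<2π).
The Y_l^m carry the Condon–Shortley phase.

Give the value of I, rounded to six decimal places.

-0.150285

m-sum 0 ✓  L=16 even ✓  3≤7≤9 ✓
Π(2lᵢ+1) = 13×7×15 = 1365
triangle coeff Δ(6,3,7) = 1/2042040
Σ_t [0,2]: t=0:+1/207360 t=1:−1/57600 t=2:+1/207360 = -1/129600
(3j)²=168/12155 [(6 3 7; 0 0 0)], sign=+1
Σ_t [0,2]: t=0:+1/645120 t=1:−1/181440 t=2:+1/829440 = -1/362880
(3j)²=256/17017 [(6 3 7; -2 -1 3)], sign=-1
⇒ 4πI² = 129024/454597
I = (-1)√(129024/454597/(4π)) = -0.15028548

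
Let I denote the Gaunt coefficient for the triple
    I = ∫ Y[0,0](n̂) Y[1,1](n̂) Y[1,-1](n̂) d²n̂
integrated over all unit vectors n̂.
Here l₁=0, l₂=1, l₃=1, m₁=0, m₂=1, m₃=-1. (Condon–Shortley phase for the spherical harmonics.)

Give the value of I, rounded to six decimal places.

-0.282095

Checks pass: Σm=0; 2 even; l₃=1∈[1,1].
(2·0+1)(2·1+1)(2·1+1) = 9
Δ: 0! 0! 2! / 3! → 1/3
sum: t=0:+1/1 = 1/1
3j²(0 1 1; 0 0 0) = Δ·Π!·Σ² = 1/3  (sign -1)
sum: t=0:+1/2 = 1/2
3j²(0 1 1; 0 1 -1) = Δ·Π!·Σ² = 1/3  (sign +1)
combine: 4πI² = 9·1/3·1/3 = 1/1
take √, sign -1: I = -0.28209479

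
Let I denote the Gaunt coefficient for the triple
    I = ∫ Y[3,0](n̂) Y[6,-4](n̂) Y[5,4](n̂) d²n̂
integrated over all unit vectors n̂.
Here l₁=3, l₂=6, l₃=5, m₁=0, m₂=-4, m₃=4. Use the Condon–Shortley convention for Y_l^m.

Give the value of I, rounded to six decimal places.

-0.139560

Rules hold: Σm=0, L=14 even, 3≤5≤9.
N = 7·13·11 = 1001
Δ = 4!·2!·8!/15! = 1/675675
Racah Σ t=1..3: t=1:−1/8640 t=2:+1/2304 t=3:−1/8640 = 7/34560
⇒ 3j(3 6 5; 0 0 0)² = 7/429, sgn -1
Racah Σ t=1..2: t=1:−1/60480 t=2:+1/161280 = -1/96768
⇒ 3j(3 6 5; 0 -4 4)² = 15/1001, sgn +1
4πI² = N·(3j₀)²·(3jₘ)² = 35/143
I = -1·√(0.244755/4π) = -0.13956004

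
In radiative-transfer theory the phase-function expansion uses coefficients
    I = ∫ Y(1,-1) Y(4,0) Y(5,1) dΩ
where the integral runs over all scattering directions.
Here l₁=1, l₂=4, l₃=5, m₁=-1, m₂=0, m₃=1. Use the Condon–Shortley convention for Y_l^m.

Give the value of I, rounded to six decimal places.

Rules hold: Σm=0, L=10 even, 3≤5≤5.
N = 3·9·11 = 297
Δ = 0!·2!·8!/11! = 1/495
Racah Σ t=0..0: t=0:+1/576 = 1/576
⇒ 3j(1 4 5; 0 0 0)² = 5/99, sgn -1
Racah Σ t=0..0: t=0:+1/1152 = 1/1152
⇒ 3j(1 4 5; -1 0 1)² = 1/33, sgn +1
4πI² = N·(3j₀)²·(3jₘ)² = 5/11
I = -1·√(0.454545/4π) = -0.19018827

-0.190188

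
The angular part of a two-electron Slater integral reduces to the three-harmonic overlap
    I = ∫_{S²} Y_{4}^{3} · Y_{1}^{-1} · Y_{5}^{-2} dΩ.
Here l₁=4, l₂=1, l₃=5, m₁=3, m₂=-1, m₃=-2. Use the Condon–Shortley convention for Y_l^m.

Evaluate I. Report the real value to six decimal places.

0.085055

Rules hold: Σm=0, L=10 even, 3≤5≤5.
N = 9·3·11 = 297
Δ = 0!·8!·2!/11! = 1/495
Racah Σ t=0..0: t=0:+1/576 = 1/576
⇒ 3j(4 1 5; 0 0 0)² = 5/99, sgn -1
Racah Σ t=0..0: t=0:+1/10080 = 1/10080
⇒ 3j(4 1 5; 3 -1 -2)² = 1/165, sgn -1
4πI² = N·(3j₀)²·(3jₘ)² = 1/11
I = +1·√(0.0909091/4π) = 0.08505478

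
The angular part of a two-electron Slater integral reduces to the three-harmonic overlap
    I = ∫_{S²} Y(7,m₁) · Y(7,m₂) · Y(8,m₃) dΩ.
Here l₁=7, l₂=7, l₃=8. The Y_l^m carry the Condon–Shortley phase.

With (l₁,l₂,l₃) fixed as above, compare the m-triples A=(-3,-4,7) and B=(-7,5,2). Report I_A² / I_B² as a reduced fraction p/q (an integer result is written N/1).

25/98

Same 7,7,8: normalisation and zero-m 3j drop out of the ratio.
A: Δ: 6! 8! 8! / 23! → 1/22086194130; sum: t=2:+1/9754214400 t=3:−1/7315660800 = -1/29262643200; 3j²(7 7 8; -3 -4 7) = Δ·Π!·Σ² = 75/52003  (sign +1)
B: Δ: 6! 8! 8! / 23! → 1/22086194130; sum: t=6:+1/41803776000 = 1/41803776000; 3j²(7 7 8; -7 5 2) = Δ·Π!·Σ² = 42/7429  (sign +1)
I_A²/I_B² = (75/52003)/(42/7429) = 25/98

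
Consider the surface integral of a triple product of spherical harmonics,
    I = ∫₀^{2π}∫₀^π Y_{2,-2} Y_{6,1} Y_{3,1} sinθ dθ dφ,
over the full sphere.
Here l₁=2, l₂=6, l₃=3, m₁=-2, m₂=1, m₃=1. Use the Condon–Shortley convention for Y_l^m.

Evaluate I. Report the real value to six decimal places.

l₃=3 ∉ [4,8] — triangle fails ⇒ I = 0

0.000000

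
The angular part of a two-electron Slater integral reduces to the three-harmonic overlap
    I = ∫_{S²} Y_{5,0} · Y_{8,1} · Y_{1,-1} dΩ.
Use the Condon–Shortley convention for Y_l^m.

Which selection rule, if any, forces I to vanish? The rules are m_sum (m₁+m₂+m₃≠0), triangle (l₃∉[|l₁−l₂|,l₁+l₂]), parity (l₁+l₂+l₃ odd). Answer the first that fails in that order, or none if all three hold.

azimuthal sum: 0 + 1 − 1 = 0  ✓
3 ≤ 1 ≤ 13 (triangle on l)  ✗
L = 5 + 8 + 1 = 14 (even)

triangle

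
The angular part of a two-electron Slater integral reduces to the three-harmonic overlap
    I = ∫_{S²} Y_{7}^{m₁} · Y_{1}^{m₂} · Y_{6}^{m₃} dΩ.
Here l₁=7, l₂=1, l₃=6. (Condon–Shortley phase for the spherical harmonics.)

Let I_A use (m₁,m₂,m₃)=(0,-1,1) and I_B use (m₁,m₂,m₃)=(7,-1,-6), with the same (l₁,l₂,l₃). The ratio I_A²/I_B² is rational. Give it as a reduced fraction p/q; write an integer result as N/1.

3/13

Same 7,1,6: normalisation and zero-m 3j drop out of the ratio.
A: Δ: 2! 12! 0! / 15! → 1/1365; sum: t=0:+1/1209600 = 1/1209600; 3j²(7 1 6; 0 -1 1) = Δ·Π!·Σ² = 1/65  (sign -1)
B: Δ: 2! 12! 0! / 15! → 1/1365; sum: t=0:+1/958003200 = 1/958003200; 3j²(7 1 6; 7 -1 -6) = Δ·Π!·Σ² = 1/15  (sign +1)
I_A²/I_B² = (1/65)/(1/15) = 3/13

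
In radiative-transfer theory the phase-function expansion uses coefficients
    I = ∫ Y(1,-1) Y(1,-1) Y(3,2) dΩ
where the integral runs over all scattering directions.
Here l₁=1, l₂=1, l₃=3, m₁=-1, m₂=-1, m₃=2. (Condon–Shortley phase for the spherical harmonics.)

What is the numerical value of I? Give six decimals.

|1−1|≤3≤1+1 violated ⇒ I = 0

0.000000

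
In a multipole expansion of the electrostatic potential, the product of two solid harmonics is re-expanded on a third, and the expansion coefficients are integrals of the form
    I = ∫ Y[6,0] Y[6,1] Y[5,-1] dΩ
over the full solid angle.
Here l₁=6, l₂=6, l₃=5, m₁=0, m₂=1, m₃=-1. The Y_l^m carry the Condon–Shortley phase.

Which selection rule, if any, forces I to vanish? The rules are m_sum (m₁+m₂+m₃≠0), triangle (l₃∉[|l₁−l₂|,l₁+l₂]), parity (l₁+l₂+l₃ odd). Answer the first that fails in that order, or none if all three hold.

parity

m₁+m₂+m₃ = 0 + 1 − 1 = 0  ✓
triangle: |6−6|=0 ≤ l₃=5 ≤ 6+6=12  ✓
parity: l₁+l₂+l₃ = 17 is odd  ✗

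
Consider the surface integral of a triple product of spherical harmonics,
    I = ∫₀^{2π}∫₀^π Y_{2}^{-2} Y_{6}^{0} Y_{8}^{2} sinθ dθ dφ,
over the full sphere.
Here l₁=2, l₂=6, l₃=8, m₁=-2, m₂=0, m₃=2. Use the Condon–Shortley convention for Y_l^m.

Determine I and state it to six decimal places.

m-sum 0 ✓  L=16 even ✓  4≤8≤8 ✓
Π(2lᵢ+1) = 5×13×17 = 1105
triangle coeff Δ(2,6,8) = 1/30940
Σ_t [0,0]: t=0:+1/2073600 = 1/2073600
(3j)²=28/1105 [(2 6 8; 0 0 0)], sign=+1
Σ_t [0,0]: t=0:+1/12441600 = 1/12441600
(3j)²=3/442 [(2 6 8; -2 0 2)], sign=+1
⇒ 4πI² = 42/221
I = (+1)√(42/221/(4π)) = 0.12297691

0.122977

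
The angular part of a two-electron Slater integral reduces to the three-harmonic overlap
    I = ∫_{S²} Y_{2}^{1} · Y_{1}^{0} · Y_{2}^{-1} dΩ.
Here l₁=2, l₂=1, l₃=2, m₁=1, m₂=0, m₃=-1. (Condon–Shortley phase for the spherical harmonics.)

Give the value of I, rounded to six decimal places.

0.000000

L=5 odd ⇒ parity kills the (l;000) factor ⇒ I = 0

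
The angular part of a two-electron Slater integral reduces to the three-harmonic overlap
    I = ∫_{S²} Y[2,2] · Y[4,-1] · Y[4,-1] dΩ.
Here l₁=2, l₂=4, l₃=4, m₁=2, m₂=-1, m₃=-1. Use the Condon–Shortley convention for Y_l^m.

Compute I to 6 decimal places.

0.200662

m-sum 0 ✓  L=10 even ✓  2≤4≤6 ✓
Π(2lᵢ+1) = 5×9×9 = 405
triangle coeff Δ(2,4,4) = 1/13860
Σ_t [0,2]: t=0:+1/192 t=1:−1/36 t=2:+1/192 = -5/288
(3j)²=20/693 [(2 4 4; 0 0 0)], sign=-1
Σ_t [0,0]: t=0:+1/144 = 1/144
(3j)²=10/231 [(2 4 4; 2 -1 -1)], sign=-1
⇒ 4πI² = 3000/5929
I = (+1)√(3000/5929/(4π)) = 0.20066192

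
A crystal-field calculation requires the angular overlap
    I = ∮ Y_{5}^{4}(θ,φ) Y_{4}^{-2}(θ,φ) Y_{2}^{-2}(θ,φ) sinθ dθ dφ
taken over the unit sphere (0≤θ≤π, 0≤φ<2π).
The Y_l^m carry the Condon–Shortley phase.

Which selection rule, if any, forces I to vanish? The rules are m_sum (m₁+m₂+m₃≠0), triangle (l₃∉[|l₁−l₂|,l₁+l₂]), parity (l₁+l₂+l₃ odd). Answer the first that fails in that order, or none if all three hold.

parity

m₁+m₂+m₃ = 4 − 2 − 2 = 0  ✓
triangle: |5−4|=1 ≤ l₃=2 ≤ 5+4=9  ✓
parity: l₁+l₂+l₃ = 11 is odd  ✗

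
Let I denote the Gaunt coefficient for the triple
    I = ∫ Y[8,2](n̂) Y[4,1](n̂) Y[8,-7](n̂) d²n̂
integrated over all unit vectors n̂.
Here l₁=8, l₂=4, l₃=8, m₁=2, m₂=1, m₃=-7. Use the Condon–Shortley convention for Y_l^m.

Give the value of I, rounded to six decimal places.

0.000000

m-sum = 2 + 1 − 7 = -4 ≠ 0 ⇒ I = 0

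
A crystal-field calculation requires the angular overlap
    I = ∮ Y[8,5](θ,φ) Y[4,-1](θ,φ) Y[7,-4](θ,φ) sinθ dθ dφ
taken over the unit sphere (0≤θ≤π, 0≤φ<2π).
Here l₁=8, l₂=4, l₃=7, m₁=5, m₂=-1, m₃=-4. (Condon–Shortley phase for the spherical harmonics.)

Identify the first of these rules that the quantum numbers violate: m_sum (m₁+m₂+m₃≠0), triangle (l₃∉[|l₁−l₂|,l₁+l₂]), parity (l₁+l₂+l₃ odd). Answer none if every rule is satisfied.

parity

Σmᵢ = 0  ✓
l₃∈[|l₁−l₂|,l₁+l₂]=[4,12], have l₃=7  ✓
Σlᵢ = 19 ⇒ odd  ✗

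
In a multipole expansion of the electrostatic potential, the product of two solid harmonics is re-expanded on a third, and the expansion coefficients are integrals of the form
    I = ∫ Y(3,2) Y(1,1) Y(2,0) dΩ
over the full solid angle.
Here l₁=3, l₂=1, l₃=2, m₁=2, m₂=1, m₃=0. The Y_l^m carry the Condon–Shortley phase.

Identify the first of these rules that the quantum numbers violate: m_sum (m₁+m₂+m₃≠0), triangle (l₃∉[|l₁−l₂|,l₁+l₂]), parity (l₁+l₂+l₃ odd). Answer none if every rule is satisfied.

m_sum

Σmᵢ = 3  ✗
l₃∈[|l₁−l₂|,l₁+l₂]=[2,4], have l₃=2
Σlᵢ = 6 ⇒ even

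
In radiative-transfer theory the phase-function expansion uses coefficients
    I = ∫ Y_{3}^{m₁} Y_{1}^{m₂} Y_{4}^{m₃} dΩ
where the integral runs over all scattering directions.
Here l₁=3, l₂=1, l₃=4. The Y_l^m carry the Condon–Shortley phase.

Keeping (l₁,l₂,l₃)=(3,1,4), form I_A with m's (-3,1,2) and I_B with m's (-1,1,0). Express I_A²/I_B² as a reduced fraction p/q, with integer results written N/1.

Same 3,1,4: normalisation and zero-m 3j drop out of the ratio.
A: Δ: 0! 6! 2! / 9! → 1/252; sum: t=0:+1/1440 = 1/1440; 3j²(3 1 4; -3 1 2) = Δ·Π!·Σ² = 1/252  (sign +1)
B: Δ: 0! 6! 2! / 9! → 1/252; sum: t=0:+1/96 = 1/96; 3j²(3 1 4; -1 1 0) = Δ·Π!·Σ² = 1/42  (sign +1)
I_A²/I_B² = (1/252)/(1/42) = 1/6

1/6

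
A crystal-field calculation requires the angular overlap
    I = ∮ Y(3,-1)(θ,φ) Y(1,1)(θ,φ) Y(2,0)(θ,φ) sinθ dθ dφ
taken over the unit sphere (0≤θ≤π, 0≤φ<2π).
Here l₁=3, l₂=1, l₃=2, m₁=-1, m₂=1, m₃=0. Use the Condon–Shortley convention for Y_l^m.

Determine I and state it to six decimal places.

-0.202301

Checks pass: Σm=0; 6 even; l₃=2∈[2,4].
(2·3+1)(2·1+1)(2·2+1) = 105
Δ: 2! 4! 0! / 7! → 1/105
sum: t=1:−1/4 = -1/4
3j²(3 1 2; 0 0 0) = Δ·Π!·Σ² = 3/35  (sign -1)
sum: t=2:+1/8 = 1/8
3j²(3 1 2; -1 1 0) = Δ·Π!·Σ² = 2/35  (sign +1)
combine: 4πI² = 105·3/35·2/35 = 18/35
take √, sign -1: I = -0.20230066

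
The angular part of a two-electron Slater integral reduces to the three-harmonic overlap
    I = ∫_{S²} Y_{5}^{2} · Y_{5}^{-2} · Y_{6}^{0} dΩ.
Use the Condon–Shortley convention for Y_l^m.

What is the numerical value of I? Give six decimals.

-0.110455

Checks pass: Σm=0; 16 even; l₃=6∈[0,10].
(2·5+1)(2·5+1)(2·6+1) = 1573
Δ: 4! 6! 6! / 17! → 1/28588560
sum: t=0:+1/345600 t=1:−1/13824 t=2:+1/5184 t=3:−1/13824 t=4:+1/345600 = 7/129600
3j²(5 5 6; 0 0 0) = Δ·Π!·Σ² = 80/7293  (sign +1)
sum: t=0:+1/31104 t=1:−1/13824 t=2:+1/57600 t=3:−1/3110400 = -1/43200
3j²(5 5 6; 2 -2 0) = Δ·Π!·Σ² = 108/12155  (sign -1)
combine: 4πI² = 1573·80/7293·108/12155 = 576/3757
take √, sign -1: I = -0.11045508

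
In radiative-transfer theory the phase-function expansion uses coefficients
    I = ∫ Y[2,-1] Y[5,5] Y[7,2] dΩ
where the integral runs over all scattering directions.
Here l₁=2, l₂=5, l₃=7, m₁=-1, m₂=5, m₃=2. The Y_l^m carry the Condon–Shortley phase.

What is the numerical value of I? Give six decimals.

0.000000

-1 + 5 + 2 = 6 ≠ 0: azimuthal integral kills it; I = 0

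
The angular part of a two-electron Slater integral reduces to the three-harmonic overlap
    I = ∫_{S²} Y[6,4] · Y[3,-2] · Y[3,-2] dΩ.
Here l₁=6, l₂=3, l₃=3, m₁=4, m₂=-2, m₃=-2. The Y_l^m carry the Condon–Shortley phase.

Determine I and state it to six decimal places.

Rules hold: Σm=0, L=12 even, 3≤3≤9.
N = 13·7·7 = 637
Δ = 6!·6!·0!/13! = 1/12012
Racah Σ t=3..3: t=3:−1/1296 = -1/1296
⇒ 3j(6 3 3; 0 0 0)² = 100/3003, sgn +1
Racah Σ t=1..1: t=1:−1/14400 = -1/14400
⇒ 3j(6 3 3; 4 -2 -2)² = 6/143, sgn +1
4πI² = N·(3j₀)²·(3jₘ)² = 1400/1573
I = +1·√(0.890019/4π) = 0.26613055

0.266131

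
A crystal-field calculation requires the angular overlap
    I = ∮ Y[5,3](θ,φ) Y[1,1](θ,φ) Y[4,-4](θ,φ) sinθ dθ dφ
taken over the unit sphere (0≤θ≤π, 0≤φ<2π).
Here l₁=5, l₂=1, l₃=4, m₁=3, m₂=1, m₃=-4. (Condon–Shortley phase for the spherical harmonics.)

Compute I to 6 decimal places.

-0.049106

Checks pass: Σm=0; 10 even; l₃=4∈[4,6].
(2·5+1)(2·1+1)(2·4+1) = 297
Δ: 2! 8! 0! / 11! → 1/495
sum: t=1:−1/576 = -1/576
3j²(5 1 4; 0 0 0) = Δ·Π!·Σ² = 5/99  (sign -1)
sum: t=2:+1/80640 = 1/80640
3j²(5 1 4; 3 1 -4) = Δ·Π!·Σ² = 1/495  (sign +1)
combine: 4πI² = 297·5/99·1/495 = 1/33
take √, sign -1: I = -0.04910640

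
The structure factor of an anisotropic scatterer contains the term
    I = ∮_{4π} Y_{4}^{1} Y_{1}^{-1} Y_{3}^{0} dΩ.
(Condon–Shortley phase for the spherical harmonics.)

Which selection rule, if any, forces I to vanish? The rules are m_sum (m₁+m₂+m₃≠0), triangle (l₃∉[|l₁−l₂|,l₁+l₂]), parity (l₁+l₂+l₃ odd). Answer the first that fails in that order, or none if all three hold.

Σmᵢ = 0  ✓
l₃∈[|l₁−l₂|,l₁+l₂]=[3,5], have l₃=3  ✓
Σlᵢ = 8 ⇒ even  ✓

none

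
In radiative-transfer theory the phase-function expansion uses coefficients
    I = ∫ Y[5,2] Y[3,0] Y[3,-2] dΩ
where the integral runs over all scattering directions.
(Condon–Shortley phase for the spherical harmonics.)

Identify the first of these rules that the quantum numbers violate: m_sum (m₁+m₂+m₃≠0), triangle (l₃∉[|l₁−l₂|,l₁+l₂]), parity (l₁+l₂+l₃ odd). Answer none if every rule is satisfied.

parity

Σmᵢ = 0  ✓
l₃∈[|l₁−l₂|,l₁+l₂]=[2,8], have l₃=3  ✓
Σlᵢ = 11 ⇒ odd  ✗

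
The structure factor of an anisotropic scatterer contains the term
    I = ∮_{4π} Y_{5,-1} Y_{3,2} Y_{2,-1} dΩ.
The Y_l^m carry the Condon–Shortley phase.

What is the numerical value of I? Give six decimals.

Checks pass: Σm=0; 10 even; l₃=2∈[2,8].
(2·5+1)(2·3+1)(2·2+1) = 385
Δ: 6! 4! 0! / 11! → 1/2310
sum: t=3:−1/144 = -1/144
3j²(5 3 2; 0 0 0) = Δ·Π!·Σ² = 10/231  (sign -1)
sum: t=5:−1/720 = -1/720
3j²(5 3 2; -1 2 -1) = Δ·Π!·Σ² = 4/385  (sign +1)
combine: 4πI² = 385·10/231·4/385 = 40/231
take √, sign -1: I = -0.11738675

-0.117387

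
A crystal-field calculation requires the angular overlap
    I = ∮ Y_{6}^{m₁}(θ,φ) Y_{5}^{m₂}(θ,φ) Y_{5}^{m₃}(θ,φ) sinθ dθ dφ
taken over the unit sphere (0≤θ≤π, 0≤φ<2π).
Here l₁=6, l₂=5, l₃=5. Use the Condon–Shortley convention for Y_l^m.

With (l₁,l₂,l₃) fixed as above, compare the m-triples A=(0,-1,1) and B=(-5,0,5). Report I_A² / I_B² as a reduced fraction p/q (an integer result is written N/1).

16/275

l's match ⇒ only the (l;m) 3-j factors differ between A and B.
A: triangle coeff Δ(6,5,5) = 1/28588560; Σ_t [0,4]: t=0:+1/12441600 t=1:−1/86400 t=2:+1/9216 t=3:−1/7776 t=4:+1/55296 = -7/518400; (3j)²=12/12155 [(6 5 5; 0 -1 1)], sign=-1
B: triangle coeff Δ(6,5,5) = 1/28588560; Σ_t [5,5]: t=5:−1/2073600 = -1/2073600; (3j)²=15/884 [(6 5 5; -5 0 5)], sign=-1
I_A²/I_B² = (12/12155)/(15/884) = 16/275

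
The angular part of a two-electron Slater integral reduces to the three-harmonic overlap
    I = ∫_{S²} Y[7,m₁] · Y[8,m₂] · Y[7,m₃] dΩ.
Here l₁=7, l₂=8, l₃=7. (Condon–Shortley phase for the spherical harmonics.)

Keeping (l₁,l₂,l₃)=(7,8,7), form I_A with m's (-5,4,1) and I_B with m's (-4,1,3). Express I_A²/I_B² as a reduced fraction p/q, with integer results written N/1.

26047/22308

l's match ⇒ only the (l;m) 3-j factors differ between A and B.
A: triangle coeff Δ(7,8,7) = 1/22086194130; Σ_t [6,8]: t=6:+1/1492992000 t=7:−1/435456000 t=8:+1/1114767360 = -61/83607552000; (3j)²=3721/482885 [(7 8 7; -5 4 1)], sign=-1
B: triangle coeff Δ(7,8,7) = 1/22086194130; Σ_t [5,8]: t=5:−1/298598400 t=6:+1/124416000 t=7:−1/348364800 t=8:+1/7315660800 = 143/73156608000; (3j)²=1716/260015 [(7 8 7; -4 1 3)], sign=+1
I_A²/I_B² = (3721/482885)/(1716/260015) = 26047/22308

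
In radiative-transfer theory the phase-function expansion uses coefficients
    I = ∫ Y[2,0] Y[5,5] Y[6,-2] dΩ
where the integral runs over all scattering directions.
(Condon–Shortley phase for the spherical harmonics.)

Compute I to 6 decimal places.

0.000000

m-sum = 0 + 5 − 2 = 3 ≠ 0 ⇒ I = 0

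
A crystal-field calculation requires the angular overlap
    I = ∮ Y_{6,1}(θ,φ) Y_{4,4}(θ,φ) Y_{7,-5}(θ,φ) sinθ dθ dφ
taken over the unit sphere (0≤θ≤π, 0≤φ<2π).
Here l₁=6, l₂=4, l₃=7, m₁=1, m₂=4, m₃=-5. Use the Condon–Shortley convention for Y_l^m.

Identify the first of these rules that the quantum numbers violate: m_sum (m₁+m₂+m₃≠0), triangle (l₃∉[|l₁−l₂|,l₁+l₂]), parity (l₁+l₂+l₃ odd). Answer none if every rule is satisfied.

Σmᵢ = 0  ✓
l₃∈[|l₁−l₂|,l₁+l₂]=[2,10], have l₃=7  ✓
Σlᵢ = 17 ⇒ odd  ✗

parity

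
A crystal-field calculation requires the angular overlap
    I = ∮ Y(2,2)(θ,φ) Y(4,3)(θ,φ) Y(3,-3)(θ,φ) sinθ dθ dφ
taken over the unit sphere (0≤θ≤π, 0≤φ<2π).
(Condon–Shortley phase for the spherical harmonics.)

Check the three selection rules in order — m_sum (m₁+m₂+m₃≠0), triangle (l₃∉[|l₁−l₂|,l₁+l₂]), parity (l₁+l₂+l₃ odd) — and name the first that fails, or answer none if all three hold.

m_sum

m₁+m₂+m₃ = 2 + 3 − 3 = 2  ✗
triangle: |2−4|=2 ≤ l₃=3 ≤ 2+4=6
parity: l₁+l₂+l₃ = 9 is odd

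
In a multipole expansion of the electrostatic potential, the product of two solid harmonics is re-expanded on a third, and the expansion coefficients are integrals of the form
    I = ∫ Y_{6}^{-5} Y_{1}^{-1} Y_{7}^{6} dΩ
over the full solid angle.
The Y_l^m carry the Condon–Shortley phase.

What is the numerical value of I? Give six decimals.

0.309019

m-sum 0 ✓  L=14 even ✓  5≤7≤7 ✓
Π(2lᵢ+1) = 13×3×15 = 585
triangle coeff Δ(6,1,7) = 1/1365
Σ_t [0,0]: t=0:+1/518400 = 1/518400
(3j)²=7/195 [(6 1 7; 0 0 0)], sign=-1
Σ_t [0,0]: t=0:+1/79833600 = 1/79833600
(3j)²=2/35 [(6 1 7; -5 -1 6)], sign=-1
⇒ 4πI² = 6/5
I = (+1)√(6/5/(4π)) = 0.30901936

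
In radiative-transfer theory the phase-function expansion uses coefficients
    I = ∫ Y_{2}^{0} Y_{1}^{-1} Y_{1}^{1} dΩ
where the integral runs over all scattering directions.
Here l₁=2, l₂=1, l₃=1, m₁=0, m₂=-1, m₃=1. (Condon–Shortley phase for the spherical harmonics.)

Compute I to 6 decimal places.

0.126157

Rules hold: Σm=0, L=4 even, 1≤1≤3.
N = 5·3·3 = 45
Δ = 2!·2!·0!/5! = 1/30
Racah Σ t=1..1: t=1:−1/1 = -1/1
⇒ 3j(2 1 1; 0 0 0)² = 2/15, sgn +1
Racah Σ t=0..0: t=0:+1/4 = 1/4
⇒ 3j(2 1 1; 0 -1 1)² = 1/30, sgn +1
4πI² = N·(3j₀)²·(3jₘ)² = 1/5
I = +1·√(0.2/4π) = 0.12615663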